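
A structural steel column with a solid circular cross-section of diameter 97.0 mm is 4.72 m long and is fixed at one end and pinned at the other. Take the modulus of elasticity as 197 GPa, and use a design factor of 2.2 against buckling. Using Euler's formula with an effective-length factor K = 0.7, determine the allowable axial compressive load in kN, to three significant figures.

P_allow = 352 kN

I = πd⁴/64 = π×97.0⁴/64 = 4.346×10^6 mm⁴.
Effective length L_e = KL = 0.7×4.72 m = 3304 mm.
Euler critical load P_cr = π²EI/L_e² = π²×197000×4.346×10^6/3304² = 774000 N.
P_allow = P_cr/n = 774000/2.2 = 351800 N.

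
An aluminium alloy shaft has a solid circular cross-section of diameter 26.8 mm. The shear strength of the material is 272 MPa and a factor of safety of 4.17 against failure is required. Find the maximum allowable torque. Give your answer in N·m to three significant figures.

τ_allow = 272/4.17 = 65.23 MPa.
For a solid shaft T_allow = τ_allow·πd³/16; πd³/16 = π×26.8³/16 = 3779 mm³.
T_allow = 65.23×3779 = 246500 N·mm = 246.5 N·m.

T_allow = 247 N·m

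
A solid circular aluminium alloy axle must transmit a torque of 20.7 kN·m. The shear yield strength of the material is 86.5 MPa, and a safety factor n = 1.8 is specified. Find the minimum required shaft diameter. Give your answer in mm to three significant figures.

Allowable shear stress τ_allow = 86.5/1.8 = 48.06 MPa.
For a solid shaft τ = 16T/(πd³), so d³ = 16T/(π τ_allow) = 16×2.0700×10^7/(π×48.06) = 2.194×10^6 mm³.
d = (2.194×10^6)^(1/3) = 129.9 mm.

d = 130 mm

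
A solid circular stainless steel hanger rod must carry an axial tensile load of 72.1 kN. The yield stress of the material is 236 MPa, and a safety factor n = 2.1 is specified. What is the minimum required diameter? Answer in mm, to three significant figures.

d = 28.6 mm

Allowable stress σ_allow = 236/2.1 = 112.4 MPa.
Required area A = F/σ_allow = 72100/112.4 = 641.6 mm².
A = πd²/4 → d = √(4A/π) = 28.58 mm.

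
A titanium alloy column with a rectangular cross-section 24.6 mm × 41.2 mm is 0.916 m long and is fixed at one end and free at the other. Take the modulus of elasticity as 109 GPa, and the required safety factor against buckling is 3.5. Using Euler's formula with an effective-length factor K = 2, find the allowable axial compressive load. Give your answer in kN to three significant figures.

P_allow = 4.68 kN

Buckling occurs about the weak axis: I_min = h·b³/12 = 41.2×24.6³/12 = 51110 mm⁴ (b = 24.6 mm is the smaller dimension).
Effective length L_e = KL = 2×0.916 m = 1832 mm.
Euler critical load P_cr = π²EI/L_e² = π²×109000×51110/1832² = 16380 N.
P_allow = P_cr/n = 16380/3.5 = 4681 N.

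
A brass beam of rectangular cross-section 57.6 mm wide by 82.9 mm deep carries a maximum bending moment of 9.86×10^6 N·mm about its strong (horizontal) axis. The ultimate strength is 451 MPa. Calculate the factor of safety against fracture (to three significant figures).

Section modulus S = bh²/6 = 57.6×82.9²/6 = 65980 mm³.
σ = M/S = 9860000/65980 = 149.5 MPa.
n = 451/149.5 = 3.018.

n = 3.02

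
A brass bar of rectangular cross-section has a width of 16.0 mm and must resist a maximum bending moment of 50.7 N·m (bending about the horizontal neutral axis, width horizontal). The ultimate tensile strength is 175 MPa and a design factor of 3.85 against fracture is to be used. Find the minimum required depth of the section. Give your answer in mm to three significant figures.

h = 20.5 mm

σ_allow = 175/3.85 = 45.45 MPa.
For a rectangular section σ = 6M/(bh²), so h² = 6M/(b σ_allow) = 6×50700/(16.0×45.45) = 418.3 mm².
h = 20.45 mm.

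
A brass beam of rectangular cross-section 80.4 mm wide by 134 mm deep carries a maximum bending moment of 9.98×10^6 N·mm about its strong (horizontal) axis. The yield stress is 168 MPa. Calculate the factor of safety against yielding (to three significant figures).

Section modulus S = bh²/6 = 80.4×134²/6 = 240600 mm³.
σ = M/S = 9980000/240600 = 41.48 MPa.
n = 168/41.48 = 4.050.

n = 4.05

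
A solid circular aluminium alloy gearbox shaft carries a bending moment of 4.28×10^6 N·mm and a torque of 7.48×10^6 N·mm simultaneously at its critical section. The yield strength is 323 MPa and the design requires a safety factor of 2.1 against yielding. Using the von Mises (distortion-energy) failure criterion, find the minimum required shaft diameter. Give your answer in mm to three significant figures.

d = 80.1 mm

σ_allow = σ_y/n = 323/2.1 = 153.8 MPa.
For a solid shaft σ_b = 32M/(πd³) and τ = 16T/(πd³), so the von Mises stress is σ' = (16/πd³)·√(4M²+3T²).
√(4M²+3T²) = √(4×(4.280×10^6)² + 3×(7.480×10^6)²) = 1.553×10^7 N·mm.
d³ = 16×1.553×10^7/(π×153.8) = 514200 mm³.
d = 80.11 mm.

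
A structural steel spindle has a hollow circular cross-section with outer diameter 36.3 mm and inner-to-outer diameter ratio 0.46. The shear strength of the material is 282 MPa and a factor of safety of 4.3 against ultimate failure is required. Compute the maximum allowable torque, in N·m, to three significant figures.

T_allow = 588 N·m

τ_allow = 282/4.3 = 65.58 MPa.
For a hollow shaft T_allow = τ_allow·πd_o³(1−k⁴)/16 with 1−k⁴ = 0.9552, so πd_o³(1−k⁴)/16 = 8971 mm³.
T_allow = 65.58×8971 = 588400 N·mm = 588.4 N·m.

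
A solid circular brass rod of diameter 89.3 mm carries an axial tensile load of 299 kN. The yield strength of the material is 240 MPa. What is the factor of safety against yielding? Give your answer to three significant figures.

n = 5.03

A = πd²/4 = 6263 mm².
σ = F/A = 299000/6263 = 47.74 MPa.
n = 240/47.74 = 5.027.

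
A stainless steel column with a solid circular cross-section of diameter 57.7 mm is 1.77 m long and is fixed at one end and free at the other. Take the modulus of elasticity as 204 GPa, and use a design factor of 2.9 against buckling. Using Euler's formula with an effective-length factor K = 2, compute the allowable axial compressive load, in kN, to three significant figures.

P_allow = 30.1 kN

I = πd⁴/64 = π×57.7⁴/64 = 544100 mm⁴.
Effective length L_e = KL = 2×1.77 m = 3540 mm.
Euler critical load P_cr = π²EI/L_e² = π²×204000×544100/3540² = 87420 N.
P_allow = P_cr/n = 87420/2.9 = 30140 N.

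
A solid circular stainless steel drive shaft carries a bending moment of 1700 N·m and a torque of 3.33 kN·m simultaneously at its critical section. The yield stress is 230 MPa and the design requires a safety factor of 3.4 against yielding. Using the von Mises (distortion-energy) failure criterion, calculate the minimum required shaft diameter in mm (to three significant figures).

d = 79.6 mm

σ_allow = σ_y/n = 230/3.4 = 67.65 MPa.
For a solid shaft σ_b = 32M/(πd³) and τ = 16T/(πd³), so the von Mises stress is σ' = (16/πd³)·√(4M²+3T²).
√(4M²+3T²) = √(4×(1.700×10^6)² + 3×(3.330×10^6)²) = 6.695×10^6 N·mm.
d³ = 16×6.695×10^6/(π×67.65) = 504100 mm³.
d = 79.58 mm.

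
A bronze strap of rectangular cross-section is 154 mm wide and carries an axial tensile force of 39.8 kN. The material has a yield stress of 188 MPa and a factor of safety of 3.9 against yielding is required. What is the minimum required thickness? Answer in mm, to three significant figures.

t = 5.36 mm

σ_allow = 188/3.9 = 48.21 MPa.
Required area A = F/σ_allow = 39800/48.21 = 825.6 mm².
t = A/w = 825.6/154 = 5.361 mm.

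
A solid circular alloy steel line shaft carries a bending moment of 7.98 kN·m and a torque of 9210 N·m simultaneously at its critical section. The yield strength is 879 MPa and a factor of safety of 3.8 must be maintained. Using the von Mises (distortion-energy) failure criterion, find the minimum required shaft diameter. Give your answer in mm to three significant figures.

σ_allow = σ_y/n = 879/3.8 = 231.3 MPa.
For a solid shaft σ_b = 32M/(πd³) and τ = 16T/(πd³), so the von Mises stress is σ' = (16/πd³)·√(4M²+3T²).
√(4M²+3T²) = √(4×(7.980×10^6)² + 3×(9.210×10^6)²) = 2.257×10^7 N·mm.
d³ = 16×2.257×10^7/(π×231.3) = 496800 mm³.
d = 79.20 mm.

d = 79.2 mm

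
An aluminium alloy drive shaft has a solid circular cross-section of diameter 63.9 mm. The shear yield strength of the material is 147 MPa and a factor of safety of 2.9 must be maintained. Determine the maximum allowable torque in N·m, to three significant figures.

T_allow = 2600 N·m

τ_allow = 147/2.9 = 50.69 MPa.
For a solid shaft T_allow = τ_allow·πd³/16; πd³/16 = π×63.9³/16 = 51230 mm³.
T_allow = 50.69×51230 = 2.597×10^6 N·mm = 2597 N·m.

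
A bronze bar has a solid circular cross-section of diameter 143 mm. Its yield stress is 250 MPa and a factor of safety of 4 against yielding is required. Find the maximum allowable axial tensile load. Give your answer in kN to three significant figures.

F_allow = 1000 kN

σ_allow = 250/4 = 62.50 MPa.
A = πd²/4 = π×143²/4 = 16060 mm².
F_allow = σ_allow × A = 62.50×16060 = 1.004×10^6 N.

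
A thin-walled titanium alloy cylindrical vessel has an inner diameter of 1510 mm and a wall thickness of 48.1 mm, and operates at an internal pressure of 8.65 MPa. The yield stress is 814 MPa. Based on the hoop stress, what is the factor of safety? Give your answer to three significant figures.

n = 6.00

σ_h = pD/(2t) = 8.65×1510/(2×48.1) = 135.8 MPa.
n = 814/135.8 = 5.995.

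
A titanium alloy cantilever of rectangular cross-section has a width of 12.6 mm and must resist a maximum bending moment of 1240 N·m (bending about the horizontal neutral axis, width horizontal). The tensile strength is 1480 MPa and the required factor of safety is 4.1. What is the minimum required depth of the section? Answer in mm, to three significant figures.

h = 40.4 mm

σ_allow = 1480/4.1 = 361.0 MPa.
For a rectangular section σ = 6M/(bh²), so h² = 6M/(b σ_allow) = 6×1240000/(12.6×361.0) = 1636 mm².
h = 40.44 mm.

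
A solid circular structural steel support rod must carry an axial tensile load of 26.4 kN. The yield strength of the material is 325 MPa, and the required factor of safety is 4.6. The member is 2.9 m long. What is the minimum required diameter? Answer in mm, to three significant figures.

d = 21.8 mm

Allowable stress σ_allow = 325/4.6 = 70.65 MPa.
Required area A = F/σ_allow = 26400/70.65 = 373.7 mm².
A = πd²/4 → d = √(4A/π) = 21.81 mm.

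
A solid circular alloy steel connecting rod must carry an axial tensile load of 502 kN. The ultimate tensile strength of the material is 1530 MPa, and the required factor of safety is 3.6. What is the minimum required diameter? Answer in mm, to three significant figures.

d = 38.8 mm

Allowable stress σ_allow = 1530/3.6 = 425.0 MPa.
Required area A = F/σ_allow = 502000/425.0 = 1181 mm².
A = πd²/4 → d = √(4A/π) = 38.78 mm.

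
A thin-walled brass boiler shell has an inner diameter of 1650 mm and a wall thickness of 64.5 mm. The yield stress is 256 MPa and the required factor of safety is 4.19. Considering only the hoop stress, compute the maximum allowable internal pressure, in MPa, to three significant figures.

σ_allow = 256/4.19 = 61.10 MPa.
σ_h = pD/(2t) → p_allow = 2σ_allow t/D = 2×61.10×64.5/1650 = 4.777 MPa.

p_allow = 4.78 MPa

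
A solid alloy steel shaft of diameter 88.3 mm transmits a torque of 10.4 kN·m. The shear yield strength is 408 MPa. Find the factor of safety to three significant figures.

n = 5.30

τ = 16T/(πd³) = 16×1.0400×10^7/(π×88.3³) = 76.93 MPa.
n = τ_limit/τ = 408/76.93 = 5.303.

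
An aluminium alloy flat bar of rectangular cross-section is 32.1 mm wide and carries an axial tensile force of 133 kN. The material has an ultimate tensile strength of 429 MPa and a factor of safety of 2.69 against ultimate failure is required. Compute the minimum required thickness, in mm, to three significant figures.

t = 26.0 mm

σ_allow = 429/2.69 = 159.5 MPa.
Required area A = F/σ_allow = 133000/159.5 = 834.0 mm².
t = A/w = 834.0/32.1 = 25.98 mm.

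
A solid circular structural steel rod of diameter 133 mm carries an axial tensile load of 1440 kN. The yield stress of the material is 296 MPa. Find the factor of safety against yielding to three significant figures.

A = πd²/4 = 13890 mm².
σ = F/A = 1440000/13890 = 103.7 MPa.
n = 296/103.7 = 2.856.

n = 2.86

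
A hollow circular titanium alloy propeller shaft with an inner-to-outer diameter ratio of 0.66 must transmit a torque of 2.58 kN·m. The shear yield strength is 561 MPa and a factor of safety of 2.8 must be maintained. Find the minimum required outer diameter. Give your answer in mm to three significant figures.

d_o = 43.3 mm

τ_allow = 561/2.8 = 200.4 MPa.
For a hollow shaft τ = 16T/[πd_o³(1−k⁴)] with k = 0.66, so 1−k⁴ = 0.8103.
d_o³ = 16T/[π τ_allow (1−k⁴)] = 16×2580000/(π×200.4×0.8103) = 80940 mm³.
d_o = 43.26 mm.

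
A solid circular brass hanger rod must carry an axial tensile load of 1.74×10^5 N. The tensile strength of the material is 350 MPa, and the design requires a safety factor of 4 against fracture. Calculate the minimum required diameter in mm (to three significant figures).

d = 50.3 mm

Allowable stress σ_allow = 350/4 = 87.50 MPa.
Required area A = F/σ_allow = 174000/87.50 = 1989 mm².
A = πd²/4 → d = √(4A/π) = 50.32 mm.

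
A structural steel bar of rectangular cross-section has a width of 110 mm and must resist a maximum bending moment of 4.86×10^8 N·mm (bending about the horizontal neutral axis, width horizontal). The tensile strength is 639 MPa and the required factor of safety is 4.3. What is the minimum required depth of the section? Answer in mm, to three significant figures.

h = 422 mm

σ_allow = 639/4.3 = 148.6 MPa.
For a rectangular section σ = 6M/(bh²), so h² = 6M/(b σ_allow) = 6×4.8600×10^8/(110×148.6) = 178400 mm².
h = 422.4 mm.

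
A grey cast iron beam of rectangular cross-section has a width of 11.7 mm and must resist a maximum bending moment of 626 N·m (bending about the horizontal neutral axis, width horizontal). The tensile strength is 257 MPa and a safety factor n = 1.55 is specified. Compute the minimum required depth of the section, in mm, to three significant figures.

h = 44.0 mm

σ_allow = 257/1.55 = 165.8 MPa.
For a rectangular section σ = 6M/(bh²), so h² = 6M/(b σ_allow) = 6×626000/(11.7×165.8) = 1936 mm².
h = 44.00 mm.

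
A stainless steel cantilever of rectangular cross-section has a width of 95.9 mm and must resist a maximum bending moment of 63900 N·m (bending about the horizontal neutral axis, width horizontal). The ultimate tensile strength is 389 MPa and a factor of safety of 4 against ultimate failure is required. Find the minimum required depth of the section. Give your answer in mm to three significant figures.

h = 203 mm

σ_allow = 389/4 = 97.25 MPa.
For a rectangular section σ = 6M/(bh²), so h² = 6M/(b σ_allow) = 6×6.3900×10^7/(95.9×97.25) = 41110 mm².
h = 202.8 mm.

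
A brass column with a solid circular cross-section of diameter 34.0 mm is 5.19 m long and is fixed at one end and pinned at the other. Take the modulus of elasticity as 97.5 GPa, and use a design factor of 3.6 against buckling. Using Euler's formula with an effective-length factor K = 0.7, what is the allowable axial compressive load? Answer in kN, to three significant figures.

I = πd⁴/64 = π×34.0⁴/64 = 65600 mm⁴.
Effective length L_e = KL = 0.7×5.19 m = 3633 mm.
Euler critical load P_cr = π²EI/L_e² = π²×97500×65600/3633² = 4783 N.
P_allow = P_cr/n = 4783/3.6 = 1328 N.

P_allow = 1.33 kN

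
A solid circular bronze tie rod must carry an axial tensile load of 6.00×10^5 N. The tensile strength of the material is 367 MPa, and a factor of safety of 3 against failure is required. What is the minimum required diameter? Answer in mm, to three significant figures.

d = 79.0 mm

Allowable stress σ_allow = 367/3 = 122.3 MPa.
Required area A = F/σ_allow = 600000/122.3 = 4905 mm².
A = πd²/4 → d = √(4A/π) = 79.02 mm.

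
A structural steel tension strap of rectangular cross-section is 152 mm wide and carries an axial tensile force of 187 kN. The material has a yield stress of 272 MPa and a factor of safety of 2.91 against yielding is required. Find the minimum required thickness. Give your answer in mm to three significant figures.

t = 13.2 mm

σ_allow = 272/2.91 = 93.47 MPa.
Required area A = F/σ_allow = 187000/93.47 = 2001 mm².
t = A/w = 2001/152 = 13.16 mm.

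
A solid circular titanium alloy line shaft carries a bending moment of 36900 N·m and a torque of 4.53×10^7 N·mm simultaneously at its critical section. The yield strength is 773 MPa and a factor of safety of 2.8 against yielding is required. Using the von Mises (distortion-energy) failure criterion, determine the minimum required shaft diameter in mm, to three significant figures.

d = 126 mm

σ_allow = σ_y/n = 773/2.8 = 276.1 MPa.
For a solid shaft σ_b = 32M/(πd³) and τ = 16T/(πd³), so the von Mises stress is σ' = (16/πd³)·√(4M²+3T²).
√(4M²+3T²) = √(4×(3.690×10^7)² + 3×(4.530×10^7)²) = 1.077×10^8 N·mm.
d³ = 16×1.077×10^8/(π×276.1) = 1.987×10^6 mm³.
d = 125.7 mm.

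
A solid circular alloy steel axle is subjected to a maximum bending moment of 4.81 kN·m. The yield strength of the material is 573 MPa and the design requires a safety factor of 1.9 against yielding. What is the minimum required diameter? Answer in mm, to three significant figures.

σ_allow = 573/1.9 = 301.6 MPa.
For a solid circular section σ = 32M/(πd³), so d³ = 32M/(π σ_allow) = 32×4810000/(π×301.6) = 162500 mm³.
d = 54.57 mm.

d = 54.6 mm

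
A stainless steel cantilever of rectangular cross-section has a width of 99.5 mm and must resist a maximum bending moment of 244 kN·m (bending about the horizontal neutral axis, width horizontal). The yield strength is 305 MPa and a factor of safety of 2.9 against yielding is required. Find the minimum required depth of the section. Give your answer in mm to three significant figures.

σ_allow = 305/2.9 = 105.2 MPa.
For a rectangular section σ = 6M/(bh²), so h² = 6M/(b σ_allow) = 6×2.4400×10^8/(99.5×105.2) = 139900 mm².
h = 374.0 mm.

h = 374 mm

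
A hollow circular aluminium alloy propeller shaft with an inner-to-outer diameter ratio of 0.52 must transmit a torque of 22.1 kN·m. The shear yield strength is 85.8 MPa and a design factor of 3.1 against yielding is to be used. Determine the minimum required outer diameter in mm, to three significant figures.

d_o = 164 mm

τ_allow = 85.8/3.1 = 27.68 MPa.
For a hollow shaft τ = 16T/[πd_o³(1−k⁴)] with k = 0.52, so 1−k⁴ = 0.9269.
d_o³ = 16T/[π τ_allow (1−k⁴)] = 16×2.2100×10^7/(π×27.68×0.9269) = 4.387×10^6 mm³.
d_o = 163.7 mm.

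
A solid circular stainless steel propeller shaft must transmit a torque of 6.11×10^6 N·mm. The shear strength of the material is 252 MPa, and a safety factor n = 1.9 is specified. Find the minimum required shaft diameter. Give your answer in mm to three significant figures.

Allowable shear stress τ_allow = 252/1.9 = 132.6 MPa.
For a solid shaft τ = 16T/(πd³), so d³ = 16T/(π τ_allow) = 16×6110000/(π×132.6) = 234600 mm³.
d = (234600)^(1/3) = 61.68 mm.

d = 61.7 mm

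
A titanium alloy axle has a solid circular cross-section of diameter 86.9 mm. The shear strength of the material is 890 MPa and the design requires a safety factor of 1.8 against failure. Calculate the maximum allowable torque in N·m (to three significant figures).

τ_allow = 890/1.8 = 494.4 MPa.
For a solid shaft T_allow = τ_allow·πd³/16; πd³/16 = π×86.9³/16 = 128900 mm³.
T_allow = 494.4×128900 = 6.371×10^7 N·mm = 63710 N·m.

T_allow = 63700 N·m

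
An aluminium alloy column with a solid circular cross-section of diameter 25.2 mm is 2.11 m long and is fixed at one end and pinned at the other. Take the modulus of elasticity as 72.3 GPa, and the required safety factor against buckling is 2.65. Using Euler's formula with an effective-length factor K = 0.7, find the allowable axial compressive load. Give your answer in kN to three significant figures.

P_allow = 2.44 kN

I = πd⁴/64 = π×25.2⁴/64 = 19800 mm⁴.
Effective length L_e = KL = 0.7×2.11 m = 1477 mm.
Euler critical load P_cr = π²EI/L_e² = π²×72300×19800/1477² = 6475 N.
P_allow = P_cr/n = 6475/2.65 = 2443 N.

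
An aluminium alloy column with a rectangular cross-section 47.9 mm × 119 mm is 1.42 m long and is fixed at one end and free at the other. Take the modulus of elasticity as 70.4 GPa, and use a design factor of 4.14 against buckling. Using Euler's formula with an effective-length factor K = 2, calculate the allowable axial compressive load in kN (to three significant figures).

Buckling occurs about the weak axis: I_min = h·b³/12 = 119×47.9³/12 = 1.090×10^6 mm⁴ (b = 47.9 mm is the smaller dimension).
Effective length L_e = KL = 2×1.42 m = 2840 mm.
Euler critical load P_cr = π²EI/L_e² = π²×70400×1.090×10^6/2840² = 93890 N.
P_allow = P_cr/n = 93890/4.14 = 22680 N.

P_allow = 22.7 kN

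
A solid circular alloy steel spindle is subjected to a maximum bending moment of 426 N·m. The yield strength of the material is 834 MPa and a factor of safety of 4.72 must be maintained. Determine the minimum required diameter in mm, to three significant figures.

σ_allow = 834/4.72 = 176.7 MPa.
For a solid circular section σ = 32M/(πd³), so d³ = 32M/(π σ_allow) = 32×426000/(π×176.7) = 24560 mm³.
d = 29.07 mm.

d = 29.1 mm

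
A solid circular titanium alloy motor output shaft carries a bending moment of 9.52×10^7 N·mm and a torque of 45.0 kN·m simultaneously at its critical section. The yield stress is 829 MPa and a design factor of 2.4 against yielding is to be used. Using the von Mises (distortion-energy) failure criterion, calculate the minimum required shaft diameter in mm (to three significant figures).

σ_allow = σ_y/n = 829/2.4 = 345.4 MPa.
For a solid shaft σ_b = 32M/(πd³) and τ = 16T/(πd³), so the von Mises stress is σ' = (16/πd³)·√(4M²+3T²).
√(4M²+3T²) = √(4×(9.520×10^7)² + 3×(4.500×10^7)²) = 2.057×10^8 N·mm.
d³ = 16×2.057×10^8/(π×345.4) = 3.033×10^6 mm³.
d = 144.8 mm.

d = 145 mm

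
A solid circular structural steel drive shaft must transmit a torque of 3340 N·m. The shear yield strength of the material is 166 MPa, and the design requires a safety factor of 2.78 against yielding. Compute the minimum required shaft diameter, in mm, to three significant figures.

d = 65.8 mm

Allowable shear stress τ_allow = 166/2.78 = 59.71 MPa.
For a solid shaft τ = 16T/(πd³), so d³ = 16T/(π τ_allow) = 16×3340000/(π×59.71) = 284900 mm³.
d = (284900)^(1/3) = 65.80 mm.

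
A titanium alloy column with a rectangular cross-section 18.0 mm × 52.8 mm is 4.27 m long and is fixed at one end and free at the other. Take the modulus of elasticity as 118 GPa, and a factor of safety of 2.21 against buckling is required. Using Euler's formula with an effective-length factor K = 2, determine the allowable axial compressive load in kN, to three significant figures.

P_allow = 0.185 kN

Buckling occurs about the weak axis: I_min = h·b³/12 = 52.8×18.0³/12 = 25660 mm⁴ (b = 18.0 mm is the smaller dimension).
Effective length L_e = KL = 2×4.27 m = 8540 mm.
Euler critical load P_cr = π²EI/L_e² = π²×118000×25660/8540² = 409.8 N.
P_allow = P_cr/n = 409.8/2.21 = 185.4 N.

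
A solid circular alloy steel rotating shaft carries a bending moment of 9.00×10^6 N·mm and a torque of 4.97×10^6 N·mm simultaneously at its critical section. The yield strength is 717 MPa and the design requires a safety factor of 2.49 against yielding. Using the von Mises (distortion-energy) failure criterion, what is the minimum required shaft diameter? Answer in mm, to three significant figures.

d = 70.7 mm

σ_allow = σ_y/n = 717/2.49 = 288.0 MPa.
For a solid shaft σ_b = 32M/(πd³) and τ = 16T/(πd³), so the von Mises stress is σ' = (16/πd³)·√(4M²+3T²).
√(4M²+3T²) = √(4×(9.000×10^6)² + 3×(4.970×10^6)²) = 1.995×10^7 N·mm.
d³ = 16×1.995×10^7/(π×288.0) = 352900 mm³.
d = 70.67 mm.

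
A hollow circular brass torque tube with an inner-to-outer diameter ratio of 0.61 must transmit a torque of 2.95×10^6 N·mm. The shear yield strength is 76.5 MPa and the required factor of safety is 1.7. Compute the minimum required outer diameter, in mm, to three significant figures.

τ_allow = 76.5/1.7 = 45.00 MPa.
For a hollow shaft τ = 16T/[πd_o³(1−k⁴)] with k = 0.61, so 1−k⁴ = 0.8615.
d_o³ = 16T/[π τ_allow (1−k⁴)] = 16×2950000/(π×45.00×0.8615) = 387500 mm³.
d_o = 72.91 mm.

d_o = 72.9 mm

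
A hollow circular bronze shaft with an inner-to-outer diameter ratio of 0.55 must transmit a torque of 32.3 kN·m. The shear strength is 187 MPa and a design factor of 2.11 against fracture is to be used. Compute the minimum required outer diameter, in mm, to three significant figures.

τ_allow = 187/2.11 = 88.63 MPa.
For a hollow shaft τ = 16T/[πd_o³(1−k⁴)] with k = 0.55, so 1−k⁴ = 0.9085.
d_o³ = 16T/[π τ_allow (1−k⁴)] = 16×3.2300×10^7/(π×88.63×0.9085) = 2.043×10^6 mm³.
d_o = 126.9 mm.

d_o = 127 mm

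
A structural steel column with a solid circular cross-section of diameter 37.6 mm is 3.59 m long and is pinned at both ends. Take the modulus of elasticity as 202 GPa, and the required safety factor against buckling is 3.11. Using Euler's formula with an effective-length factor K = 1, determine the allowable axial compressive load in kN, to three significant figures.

I = πd⁴/64 = π×37.6⁴/64 = 98110 mm⁴.
Effective length L_e = KL = 1×3.59 m = 3590 mm.
Euler critical load P_cr = π²EI/L_e² = π²×202000×98110/3590² = 15180 N.
P_allow = P_cr/n = 15180/3.11 = 4880 N.

P_allow = 4.88 kN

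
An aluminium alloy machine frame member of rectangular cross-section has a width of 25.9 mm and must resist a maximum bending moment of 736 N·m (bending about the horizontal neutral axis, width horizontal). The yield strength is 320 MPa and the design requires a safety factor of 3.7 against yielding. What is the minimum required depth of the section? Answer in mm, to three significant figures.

h = 44.4 mm

σ_allow = 320/3.7 = 86.49 MPa.
For a rectangular section σ = 6M/(bh²), so h² = 6M/(b σ_allow) = 6×736000/(25.9×86.49) = 1971 mm².
h = 44.40 mm.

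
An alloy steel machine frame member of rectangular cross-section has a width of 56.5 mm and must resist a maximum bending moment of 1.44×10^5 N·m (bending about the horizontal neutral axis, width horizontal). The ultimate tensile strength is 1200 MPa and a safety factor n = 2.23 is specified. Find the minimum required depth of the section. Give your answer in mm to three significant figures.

h = 169 mm

σ_allow = 1200/2.23 = 538.1 MPa.
For a rectangular section σ = 6M/(bh²), so h² = 6M/(b σ_allow) = 6×1.4400×10^8/(56.5×538.1) = 28420 mm².
h = 168.6 mm.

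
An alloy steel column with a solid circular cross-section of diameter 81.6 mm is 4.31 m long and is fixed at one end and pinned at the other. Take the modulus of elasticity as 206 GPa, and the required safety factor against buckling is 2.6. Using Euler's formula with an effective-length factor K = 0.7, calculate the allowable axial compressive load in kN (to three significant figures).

P_allow = 187 kN

I = πd⁴/64 = π×81.6⁴/64 = 2.176×10^6 mm⁴.
Effective length L_e = KL = 0.7×4.31 m = 3017 mm.
Euler critical load P_cr = π²EI/L_e² = π²×206000×2.176×10^6/3017² = 486100 N.
P_allow = P_cr/n = 486100/2.6 = 187000 N.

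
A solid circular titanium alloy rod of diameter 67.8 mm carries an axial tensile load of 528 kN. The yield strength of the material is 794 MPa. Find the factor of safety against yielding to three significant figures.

n = 5.43

A = πd²/4 = 3610 mm².
σ = F/A = 528000/3610 = 146.2 MPa.
n = 794/146.2 = 5.429.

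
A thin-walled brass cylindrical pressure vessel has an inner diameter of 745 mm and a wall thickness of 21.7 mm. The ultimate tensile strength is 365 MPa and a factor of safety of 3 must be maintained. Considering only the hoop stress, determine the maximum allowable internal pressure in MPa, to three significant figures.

p_allow = 7.09 MPa

σ_allow = 365/3 = 121.7 MPa.
σ_h = pD/(2t) → p_allow = 2σ_allow t/D = 2×121.7×21.7/745 = 7.088 MPa.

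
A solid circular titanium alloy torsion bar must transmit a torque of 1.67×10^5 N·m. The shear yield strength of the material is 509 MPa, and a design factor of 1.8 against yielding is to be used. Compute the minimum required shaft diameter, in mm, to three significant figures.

d = 144 mm

Allowable shear stress τ_allow = 509/1.8 = 282.8 MPa.
For a solid shaft τ = 16T/(πd³), so d³ = 16T/(π τ_allow) = 16×1.6700×10^8/(π×282.8) = 3.008×10^6 mm³.
d = (3.008×10^6)^(1/3) = 144.3 mm.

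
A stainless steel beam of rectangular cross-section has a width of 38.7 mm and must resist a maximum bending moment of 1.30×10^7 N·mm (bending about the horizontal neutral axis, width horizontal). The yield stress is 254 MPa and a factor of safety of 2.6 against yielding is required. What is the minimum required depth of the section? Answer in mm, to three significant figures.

σ_allow = 254/2.6 = 97.69 MPa.
For a rectangular section σ = 6M/(bh²), so h² = 6M/(b σ_allow) = 6×1.3000×10^7/(38.7×97.69) = 20630 mm².
h = 143.6 mm.

h = 144 mm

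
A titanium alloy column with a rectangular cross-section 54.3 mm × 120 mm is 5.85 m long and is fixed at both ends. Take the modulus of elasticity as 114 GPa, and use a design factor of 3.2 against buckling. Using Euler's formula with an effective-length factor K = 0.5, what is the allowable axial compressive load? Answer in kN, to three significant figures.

P_allow = 65.8 kN

Buckling occurs about the weak axis: I_min = h·b³/12 = 120×54.3³/12 = 1.601×10^6 mm⁴ (b = 54.3 mm is the smaller dimension).
Effective length L_e = KL = 0.5×5.85 m = 2925 mm.
Euler critical load P_cr = π²EI/L_e² = π²×114000×1.601×10^6/2925² = 210500 N.
P_allow = P_cr/n = 210500/3.2 = 65800 N.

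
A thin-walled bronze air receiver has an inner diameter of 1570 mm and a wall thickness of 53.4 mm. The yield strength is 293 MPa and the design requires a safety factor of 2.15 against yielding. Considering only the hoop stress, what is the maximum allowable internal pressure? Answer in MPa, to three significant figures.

p_allow = 9.27 MPa

σ_allow = 293/2.15 = 136.3 MPa.
σ_h = pD/(2t) → p_allow = 2σ_allow t/D = 2×136.3×53.4/1570 = 9.270 MPa.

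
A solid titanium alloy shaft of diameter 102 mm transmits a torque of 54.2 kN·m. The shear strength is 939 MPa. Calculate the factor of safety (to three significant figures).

τ = 16T/(πd³) = 16×5.4200×10^7/(π×102³) = 260.1 MPa.
n = τ_limit/τ = 939/260.1 = 3.610.

n = 3.61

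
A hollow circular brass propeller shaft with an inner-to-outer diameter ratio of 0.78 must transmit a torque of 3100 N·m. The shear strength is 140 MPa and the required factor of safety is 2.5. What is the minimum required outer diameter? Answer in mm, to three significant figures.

τ_allow = 140/2.5 = 56.00 MPa.
For a hollow shaft τ = 16T/[πd_o³(1−k⁴)] with k = 0.78, so 1−k⁴ = 0.6298.
d_o³ = 16T/[π τ_allow (1−k⁴)] = 16×3100000/(π×56.00×0.6298) = 447600 mm³.
d_o = 76.50 mm.

d_o = 76.5 mm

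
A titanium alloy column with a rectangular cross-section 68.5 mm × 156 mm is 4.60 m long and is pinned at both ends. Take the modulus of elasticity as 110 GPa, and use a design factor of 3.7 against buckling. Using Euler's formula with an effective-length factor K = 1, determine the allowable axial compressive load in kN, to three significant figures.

Buckling occurs about the weak axis: I_min = h·b³/12 = 156×68.5³/12 = 4.178×10^6 mm⁴ (b = 68.5 mm is the smaller dimension).
Effective length L_e = KL = 1×4.60 m = 4600 mm.
Euler critical load P_cr = π²EI/L_e² = π²×110000×4.178×10^6/4600² = 214400 N.
P_allow = P_cr/n = 214400/3.7 = 57940 N.

P_allow = 57.9 kN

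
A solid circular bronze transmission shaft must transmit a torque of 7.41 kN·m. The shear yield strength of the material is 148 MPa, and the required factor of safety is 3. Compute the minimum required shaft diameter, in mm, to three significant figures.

Allowable shear stress τ_allow = 148/3 = 49.33 MPa.
For a solid shaft τ = 16T/(πd³), so d³ = 16T/(π τ_allow) = 16×7410000/(π×49.33) = 765000 mm³.
d = (765000)^(1/3) = 91.46 mm.

d = 91.5 mm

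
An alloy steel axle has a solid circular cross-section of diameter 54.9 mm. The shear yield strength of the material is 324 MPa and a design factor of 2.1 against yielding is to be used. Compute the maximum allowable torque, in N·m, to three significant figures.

T_allow = 5010 N·m

τ_allow = 324/2.1 = 154.3 MPa.
For a solid shaft T_allow = τ_allow·πd³/16; πd³/16 = π×54.9³/16 = 32490 mm³.
T_allow = 154.3×32490 = 5.013×10^6 N·mm = 5013 N·m.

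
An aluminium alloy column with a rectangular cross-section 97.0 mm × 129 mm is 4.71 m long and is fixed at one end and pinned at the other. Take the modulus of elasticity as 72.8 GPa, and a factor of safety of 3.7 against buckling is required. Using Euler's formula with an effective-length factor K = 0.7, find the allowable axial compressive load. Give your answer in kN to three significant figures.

P_allow = 175 kN

Buckling occurs about the weak axis: I_min = h·b³/12 = 129×97.0³/12 = 9.811×10^6 mm⁴ (b = 97.0 mm is the smaller dimension).
Effective length L_e = KL = 0.7×4.71 m = 3297 mm.
Euler critical load P_cr = π²EI/L_e² = π²×72800×9.811×10^6/3297² = 648500 N.
P_allow = P_cr/n = 648500/3.7 = 175300 N.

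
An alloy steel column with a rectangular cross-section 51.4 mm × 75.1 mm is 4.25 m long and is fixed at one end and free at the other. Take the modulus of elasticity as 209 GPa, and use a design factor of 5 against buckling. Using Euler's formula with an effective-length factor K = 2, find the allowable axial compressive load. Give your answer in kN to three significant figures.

Buckling occurs about the weak axis: I_min = h·b³/12 = 75.1×51.4³/12 = 849900 mm⁴ (b = 51.4 mm is the smaller dimension).
Effective length L_e = KL = 2×4.25 m = 8500 mm.
Euler critical load P_cr = π²EI/L_e² = π²×209000×849900/8500² = 24260 N.
P_allow = P_cr/n = 24260/5 = 4853 N.

P_allow = 4.85 kN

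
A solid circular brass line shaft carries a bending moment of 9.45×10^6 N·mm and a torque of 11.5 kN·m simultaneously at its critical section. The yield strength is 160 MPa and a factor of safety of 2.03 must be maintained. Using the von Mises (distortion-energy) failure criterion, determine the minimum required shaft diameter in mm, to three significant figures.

σ_allow = σ_y/n = 160/2.03 = 78.82 MPa.
For a solid shaft σ_b = 32M/(πd³) and τ = 16T/(πd³), so the von Mises stress is σ' = (16/πd³)·√(4M²+3T²).
√(4M²+3T²) = √(4×(9.450×10^6)² + 3×(1.150×10^7)²) = 2.746×10^7 N·mm.
d³ = 16×2.746×10^7/(π×78.82) = 1.774×10^6 mm³.
d = 121.1 mm.

d = 121 mm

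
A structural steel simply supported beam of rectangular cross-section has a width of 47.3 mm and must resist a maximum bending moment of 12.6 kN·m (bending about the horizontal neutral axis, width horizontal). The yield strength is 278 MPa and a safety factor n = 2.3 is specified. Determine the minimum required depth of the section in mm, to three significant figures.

h = 115 mm

σ_allow = 278/2.3 = 120.9 MPa.
For a rectangular section σ = 6M/(bh²), so h² = 6M/(b σ_allow) = 6×1.2600×10^7/(47.3×120.9) = 13220 mm².
h = 115.0 mm.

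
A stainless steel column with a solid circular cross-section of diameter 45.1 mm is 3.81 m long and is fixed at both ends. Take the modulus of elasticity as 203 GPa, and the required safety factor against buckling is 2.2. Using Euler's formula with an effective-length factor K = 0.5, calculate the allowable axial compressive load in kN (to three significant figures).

I = πd⁴/64 = π×45.1⁴/64 = 203100 mm⁴.
Effective length L_e = KL = 0.5×3.81 m = 1905 mm.
Euler critical load P_cr = π²EI/L_e² = π²×203000×203100/1905² = 112100 N.
P_allow = P_cr/n = 112100/2.2 = 50960 N.

P_allow = 51.0 kN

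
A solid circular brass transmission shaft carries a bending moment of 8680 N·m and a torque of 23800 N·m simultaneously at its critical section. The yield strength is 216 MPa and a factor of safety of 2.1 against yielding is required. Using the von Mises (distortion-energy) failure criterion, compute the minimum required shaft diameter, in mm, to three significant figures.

d = 130 mm

σ_allow = σ_y/n = 216/2.1 = 102.9 MPa.
For a solid shaft σ_b = 32M/(πd³) and τ = 16T/(πd³), so the von Mises stress is σ' = (16/πd³)·√(4M²+3T²).
√(4M²+3T²) = √(4×(8.680×10^6)² + 3×(2.380×10^7)²) = 4.473×10^7 N·mm.
d³ = 16×4.473×10^7/(π×102.9) = 2.215×10^6 mm³.
d = 130.3 mm.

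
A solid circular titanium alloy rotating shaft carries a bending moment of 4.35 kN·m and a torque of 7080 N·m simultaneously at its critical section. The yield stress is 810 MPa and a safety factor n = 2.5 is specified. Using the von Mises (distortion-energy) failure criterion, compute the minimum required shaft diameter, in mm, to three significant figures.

σ_allow = σ_y/n = 810/2.5 = 324.0 MPa.
For a solid shaft σ_b = 32M/(πd³) and τ = 16T/(πd³), so the von Mises stress is σ' = (16/πd³)·√(4M²+3T²).
√(4M²+3T²) = √(4×(4.350×10^6)² + 3×(7.080×10^6)²) = 1.504×10^7 N·mm.
d³ = 16×1.504×10^7/(π×324.0) = 236300 mm³.
d = 61.83 mm.

d = 61.8 mm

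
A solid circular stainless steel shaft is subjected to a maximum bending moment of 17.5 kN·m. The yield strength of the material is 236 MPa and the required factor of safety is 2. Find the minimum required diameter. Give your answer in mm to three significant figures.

σ_allow = 236/2 = 118.0 MPa.
For a solid circular section σ = 32M/(πd³), so d³ = 32M/(π σ_allow) = 32×1.7500×10^7/(π×118.0) = 1.511×10^6 mm³.
d = 114.7 mm.

d = 115 mm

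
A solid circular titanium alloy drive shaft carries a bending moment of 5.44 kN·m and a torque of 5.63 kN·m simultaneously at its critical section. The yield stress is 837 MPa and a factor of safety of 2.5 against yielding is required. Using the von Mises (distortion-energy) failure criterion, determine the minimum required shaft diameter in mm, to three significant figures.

d = 60.6 mm

σ_allow = σ_y/n = 837/2.5 = 334.8 MPa.
For a solid shaft σ_b = 32M/(πd³) and τ = 16T/(πd³), so the von Mises stress is σ' = (16/πd³)·√(4M²+3T²).
√(4M²+3T²) = √(4×(5.440×10^6)² + 3×(5.630×10^6)²) = 1.461×10^7 N·mm.
d³ = 16×1.461×10^7/(π×334.8) = 222300 mm³.
d = 60.57 mm.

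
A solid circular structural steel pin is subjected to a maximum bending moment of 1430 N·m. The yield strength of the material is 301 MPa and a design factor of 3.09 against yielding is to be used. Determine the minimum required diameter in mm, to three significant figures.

d = 53.1 mm

σ_allow = 301/3.09 = 97.41 MPa.
For a solid circular section σ = 32M/(πd³), so d³ = 32M/(π σ_allow) = 32×1430000/(π×97.41) = 149500 mm³.
d = 53.08 mm.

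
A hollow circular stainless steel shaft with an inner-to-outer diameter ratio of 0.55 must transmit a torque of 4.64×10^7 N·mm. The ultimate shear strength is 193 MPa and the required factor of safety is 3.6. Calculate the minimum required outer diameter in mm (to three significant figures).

d_o = 169 mm

τ_allow = 193/3.6 = 53.61 MPa.
For a hollow shaft τ = 16T/[πd_o³(1−k⁴)] with k = 0.55, so 1−k⁴ = 0.9085.
d_o³ = 16T/[π τ_allow (1−k⁴)] = 16×4.6400×10^7/(π×53.61×0.9085) = 4.852×10^6 mm³.
d_o = 169.3 mm.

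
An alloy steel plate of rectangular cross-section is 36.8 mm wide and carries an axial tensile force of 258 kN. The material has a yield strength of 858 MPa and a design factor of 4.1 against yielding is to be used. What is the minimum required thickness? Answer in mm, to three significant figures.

t = 33.5 mm

σ_allow = 858/4.1 = 209.3 MPa.
Required area A = F/σ_allow = 258000/209.3 = 1233 mm².
t = A/w = 1233/36.8 = 33.50 mm.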